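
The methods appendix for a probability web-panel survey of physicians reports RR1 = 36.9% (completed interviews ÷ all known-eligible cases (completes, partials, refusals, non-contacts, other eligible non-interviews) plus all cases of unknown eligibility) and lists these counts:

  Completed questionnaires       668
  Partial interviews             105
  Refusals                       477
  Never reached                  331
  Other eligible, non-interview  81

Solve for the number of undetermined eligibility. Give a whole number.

RR1 = 668 / D = 0.369
D = 668 / 0.369 = 1810.3
Remaining denominator categories sum to 1662
undetermined eligibility = 1810.3 − 1662 ≈ 148

148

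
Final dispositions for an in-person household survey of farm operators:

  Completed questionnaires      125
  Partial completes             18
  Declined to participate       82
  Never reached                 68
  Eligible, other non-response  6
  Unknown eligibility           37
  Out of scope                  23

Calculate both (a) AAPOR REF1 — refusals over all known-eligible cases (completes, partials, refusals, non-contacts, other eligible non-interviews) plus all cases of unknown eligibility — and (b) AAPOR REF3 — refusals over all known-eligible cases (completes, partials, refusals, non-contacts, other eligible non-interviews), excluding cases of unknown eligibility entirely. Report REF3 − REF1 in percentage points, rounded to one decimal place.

Top = 82
Denom = 125 + 18 + 82 + 68 + 6 + 37 = 336
REF1 = 82 / 336 = 0.2440
Denom = 125 + 18 + 82 + 68 + 6 = 299
REF3 = 82 / 299 = 0.2742
Difference = 27.42 − 24.40 = 3.02 percentage points

3.0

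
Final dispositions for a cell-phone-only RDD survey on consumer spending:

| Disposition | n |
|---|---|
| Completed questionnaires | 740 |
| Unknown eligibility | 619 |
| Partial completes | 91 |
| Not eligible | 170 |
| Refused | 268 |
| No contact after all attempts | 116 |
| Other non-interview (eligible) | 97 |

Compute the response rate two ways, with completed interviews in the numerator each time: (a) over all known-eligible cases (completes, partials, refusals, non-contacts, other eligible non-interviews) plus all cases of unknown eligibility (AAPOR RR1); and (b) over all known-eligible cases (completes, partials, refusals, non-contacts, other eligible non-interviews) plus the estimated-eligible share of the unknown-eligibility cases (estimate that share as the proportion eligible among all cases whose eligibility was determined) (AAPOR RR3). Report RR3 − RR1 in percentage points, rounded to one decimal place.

1.5

Numerator = 740
Base = 740 + 91 + 268 + 116 + 97 + 619 = 1931
RR1 = 740 / 1931 = 0.3832
Determined eligible = 740 + 91 + 268 + 116 + 97 = 1312
e = 1312 / (1312 + 170) = 1312 / 1482 = 0.8853
e × U = 0.8853 × 619 = 548.00
Base = 1312 + 548.00 = 1860.00
RR3 = 740 / 1860.00 = 0.3978
Difference = 39.78 − 38.32 = 1.46 percentage points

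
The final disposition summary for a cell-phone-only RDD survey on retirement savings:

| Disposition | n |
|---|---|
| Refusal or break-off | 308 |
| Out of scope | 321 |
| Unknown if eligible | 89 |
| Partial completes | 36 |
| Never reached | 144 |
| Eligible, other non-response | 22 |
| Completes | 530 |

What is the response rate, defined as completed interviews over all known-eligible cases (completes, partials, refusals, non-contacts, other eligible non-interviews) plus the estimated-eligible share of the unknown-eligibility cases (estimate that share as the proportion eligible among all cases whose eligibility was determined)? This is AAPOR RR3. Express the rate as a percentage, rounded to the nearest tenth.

Numerator → 530
Determined eligible → 530 + 36 + 308 + 144 + 22 = 1040
e = 1040 / (1040 + 321) = 1040 / 1361 = 0.7641
Eligible share of unknowns → 0.7641 × 89 = 68.00
Denom → 1040 + 68.00 = 1108.00
RR3 = 530 / 1108.00 = 0.4783

47.8%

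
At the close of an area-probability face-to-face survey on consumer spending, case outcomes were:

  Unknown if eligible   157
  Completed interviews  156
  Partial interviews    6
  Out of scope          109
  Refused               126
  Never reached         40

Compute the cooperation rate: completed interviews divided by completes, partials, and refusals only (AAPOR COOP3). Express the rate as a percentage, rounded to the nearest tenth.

Num: 156
Denominator: 156 + 6 + 126 = 288
COOP3 = 156 / 288 = 0.5417

54.2%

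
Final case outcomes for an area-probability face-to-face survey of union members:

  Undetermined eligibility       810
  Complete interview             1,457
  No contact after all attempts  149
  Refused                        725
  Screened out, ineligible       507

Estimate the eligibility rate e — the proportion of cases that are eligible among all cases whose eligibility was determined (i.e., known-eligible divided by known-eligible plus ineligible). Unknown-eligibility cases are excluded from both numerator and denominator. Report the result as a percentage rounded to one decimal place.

82.1%

Known eligible = 1457 + 725 + 149 = 2331
e = 2331 / (2331 + 507) = 2331 / 2838 = 0.8214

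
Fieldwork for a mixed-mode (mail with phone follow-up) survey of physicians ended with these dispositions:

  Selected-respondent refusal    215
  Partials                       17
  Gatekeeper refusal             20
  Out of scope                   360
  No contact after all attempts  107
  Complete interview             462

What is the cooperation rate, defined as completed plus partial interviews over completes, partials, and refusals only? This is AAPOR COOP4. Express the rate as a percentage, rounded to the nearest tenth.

67.1%

Refusals = 20 + 215 = 235
Numerator → 462 + 17 = 479
Base → 462 + 17 + 235 = 714
COOP4 = 479 / 714 = 0.6709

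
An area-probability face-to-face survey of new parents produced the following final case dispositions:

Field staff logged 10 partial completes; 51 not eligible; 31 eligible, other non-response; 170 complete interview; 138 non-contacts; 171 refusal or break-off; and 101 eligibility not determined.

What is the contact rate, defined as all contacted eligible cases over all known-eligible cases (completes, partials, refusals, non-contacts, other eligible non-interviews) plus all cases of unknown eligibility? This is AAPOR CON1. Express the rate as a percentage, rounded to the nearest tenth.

61.5%

Top = 170 + 10 + 171 + 31 = 382
Denom = 170 + 10 + 171 + 138 + 31 + 101 = 621
CON1 = 382 / 621 = 0.6151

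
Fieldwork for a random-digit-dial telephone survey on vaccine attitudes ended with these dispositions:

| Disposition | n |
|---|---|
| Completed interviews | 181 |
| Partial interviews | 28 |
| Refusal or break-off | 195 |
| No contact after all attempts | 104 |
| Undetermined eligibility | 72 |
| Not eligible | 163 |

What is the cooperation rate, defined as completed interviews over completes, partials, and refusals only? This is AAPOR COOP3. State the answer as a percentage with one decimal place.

Numerator: 181
Base: 181 + 28 + 195 = 404
COOP3 = 181 / 404 = 0.4480

44.8%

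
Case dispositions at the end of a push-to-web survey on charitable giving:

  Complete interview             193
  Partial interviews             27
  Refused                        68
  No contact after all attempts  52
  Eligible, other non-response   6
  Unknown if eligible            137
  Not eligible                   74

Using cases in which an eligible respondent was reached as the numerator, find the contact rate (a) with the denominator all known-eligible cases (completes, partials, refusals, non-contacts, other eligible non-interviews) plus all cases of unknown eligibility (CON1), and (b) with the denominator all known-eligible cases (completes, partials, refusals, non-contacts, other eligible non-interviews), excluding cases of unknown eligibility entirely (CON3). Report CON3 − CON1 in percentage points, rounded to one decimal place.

Num: 193 + 27 + 68 + 6 = 294
Denom: 193 + 27 + 68 + 52 + 6 + 137 = 483
CON1 = 294 / 483 = 0.6087
Denom: 193 + 27 + 68 + 52 + 6 = 346
CON3 = 294 / 346 = 0.8497
Difference = 84.97 − 60.87 = 24.10 percentage points

24.1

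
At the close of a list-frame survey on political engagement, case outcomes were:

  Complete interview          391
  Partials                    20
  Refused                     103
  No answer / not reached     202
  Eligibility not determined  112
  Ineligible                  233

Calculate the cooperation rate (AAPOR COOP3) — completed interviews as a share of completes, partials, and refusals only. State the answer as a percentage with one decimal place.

Num: 391
Denominator: 391 + 20 + 103 = 514
COOP3 = 391 / 514 = 0.7607

76.1%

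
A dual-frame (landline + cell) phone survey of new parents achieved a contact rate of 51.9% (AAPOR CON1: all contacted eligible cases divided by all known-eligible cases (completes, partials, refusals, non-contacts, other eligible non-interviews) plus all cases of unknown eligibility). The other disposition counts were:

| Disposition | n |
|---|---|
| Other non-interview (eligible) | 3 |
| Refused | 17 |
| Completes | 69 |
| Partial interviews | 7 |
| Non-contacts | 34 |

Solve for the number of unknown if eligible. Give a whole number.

55

Top → 69 + 7 + 17 + 3 = 96
CON1 = 96 / D = 0.519
D = 96 / 0.519 = 185.0
Rest of base = 130
unknown if eligible = 185.0 − 130 ≈ 55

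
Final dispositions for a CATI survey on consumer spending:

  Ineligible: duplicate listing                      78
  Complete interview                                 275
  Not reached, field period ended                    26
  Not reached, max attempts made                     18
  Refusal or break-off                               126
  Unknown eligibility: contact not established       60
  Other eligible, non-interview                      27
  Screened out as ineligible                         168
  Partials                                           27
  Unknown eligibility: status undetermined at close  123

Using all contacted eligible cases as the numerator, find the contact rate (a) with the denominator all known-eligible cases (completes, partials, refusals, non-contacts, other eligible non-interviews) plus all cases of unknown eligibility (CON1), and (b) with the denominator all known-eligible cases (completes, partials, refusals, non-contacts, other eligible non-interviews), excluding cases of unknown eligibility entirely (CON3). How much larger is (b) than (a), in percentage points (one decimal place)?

Non-contacts = 26 + 18 = 44
Unknown if eligible = 60 + 123 = 183
Out of scope = 168 + 78 = 246
Numerator = 275 + 27 + 126 + 27 = 455
Denominator = 275 + 27 + 126 + 44 + 27 + 183 = 682
CON1 = 455 / 682 = 0.6672
Denominator = 275 + 27 + 126 + 44 + 27 = 499
CON3 = 455 / 499 = 0.9118
Difference = 91.18 − 66.72 = 24.46 percentage points

24.5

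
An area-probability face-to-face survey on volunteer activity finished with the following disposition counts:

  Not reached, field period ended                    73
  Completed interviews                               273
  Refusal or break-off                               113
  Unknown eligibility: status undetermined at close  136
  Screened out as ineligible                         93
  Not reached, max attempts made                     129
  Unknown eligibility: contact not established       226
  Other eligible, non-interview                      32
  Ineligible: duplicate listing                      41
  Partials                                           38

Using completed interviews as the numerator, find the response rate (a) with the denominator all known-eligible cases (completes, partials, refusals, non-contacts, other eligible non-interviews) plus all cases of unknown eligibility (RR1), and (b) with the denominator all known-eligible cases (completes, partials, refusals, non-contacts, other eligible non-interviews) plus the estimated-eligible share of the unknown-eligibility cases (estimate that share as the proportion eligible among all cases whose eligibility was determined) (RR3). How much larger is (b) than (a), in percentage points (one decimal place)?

No contact after all attempts = 73 + 129 = 202
Unknown eligibility = 226 + 136 = 362
Screened out, ineligible = 93 + 41 = 134
Top = 273
Denominator = 273 + 38 + 113 + 202 + 32 + 362 = 1020
RR1 = 273 / 1020 = 0.2676
Eligible (known) = 273 + 38 + 113 + 202 + 32 = 658
e = 658 / (658 + 134) = 658 / 792 = 0.8308
Estimated eligible among unknowns = 0.8308 × 362 = 300.75
Denominator = 658 + 300.75 = 958.75
RR3 = 273 / 958.75 = 0.2847
Difference = 28.47 − 26.76 = 1.71 percentage points

1.7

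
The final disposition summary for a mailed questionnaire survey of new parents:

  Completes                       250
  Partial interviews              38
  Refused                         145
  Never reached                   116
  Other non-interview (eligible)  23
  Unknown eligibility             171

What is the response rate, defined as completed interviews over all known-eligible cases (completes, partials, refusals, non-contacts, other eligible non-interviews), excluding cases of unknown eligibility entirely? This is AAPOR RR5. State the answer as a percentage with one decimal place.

43.7%

Num = 250
Denom = 250 + 38 + 145 + 116 + 23 = 572
RR5 = 250 / 572 = 0.4371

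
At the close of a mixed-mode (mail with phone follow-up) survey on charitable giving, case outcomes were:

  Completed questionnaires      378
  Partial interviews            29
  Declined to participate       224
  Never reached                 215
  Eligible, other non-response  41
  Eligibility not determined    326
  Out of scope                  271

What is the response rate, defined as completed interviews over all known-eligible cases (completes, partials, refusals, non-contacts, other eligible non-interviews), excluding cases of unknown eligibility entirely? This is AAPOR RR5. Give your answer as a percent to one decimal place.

Top → 378
Denom → 378 + 29 + 224 + 215 + 41 = 887
RR5 = 378 / 887 = 0.4262

42.6%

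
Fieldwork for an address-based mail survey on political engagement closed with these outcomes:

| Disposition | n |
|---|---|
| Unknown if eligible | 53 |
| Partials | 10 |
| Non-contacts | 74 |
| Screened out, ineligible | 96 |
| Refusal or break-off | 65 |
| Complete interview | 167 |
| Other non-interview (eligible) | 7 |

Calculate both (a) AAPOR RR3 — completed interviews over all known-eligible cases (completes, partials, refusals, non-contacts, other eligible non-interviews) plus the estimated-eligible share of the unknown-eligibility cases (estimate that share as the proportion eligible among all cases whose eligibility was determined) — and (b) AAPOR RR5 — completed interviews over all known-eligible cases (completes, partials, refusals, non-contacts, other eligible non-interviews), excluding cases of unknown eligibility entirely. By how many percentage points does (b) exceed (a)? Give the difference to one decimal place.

Num: 167
Known eligible: 167 + 10 + 65 + 74 + 7 = 323
e = 323 / (323 + 96) = 323 / 419 = 0.7709
Estimated eligible among unknowns: 0.7709 × 53 = 40.86
Denominator: 323 + 40.86 = 363.86
RR3 = 167 / 363.86 = 0.4590
Denominator: 167 + 10 + 65 + 74 + 7 = 323
RR5 = 167 / 323 = 0.5170
Difference = 51.70 − 45.90 = 5.80 percentage points

5.8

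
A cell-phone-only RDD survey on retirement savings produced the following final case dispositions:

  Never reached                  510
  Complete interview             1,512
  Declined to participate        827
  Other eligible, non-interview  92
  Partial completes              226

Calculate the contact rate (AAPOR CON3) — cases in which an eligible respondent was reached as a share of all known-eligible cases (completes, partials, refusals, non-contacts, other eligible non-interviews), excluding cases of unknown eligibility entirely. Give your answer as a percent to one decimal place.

Num: 1512 + 226 + 827 + 92 = 2657
Denominator: 1512 + 226 + 827 + 510 + 92 = 3167
CON3 = 2657 / 3167 = 0.8390

83.9%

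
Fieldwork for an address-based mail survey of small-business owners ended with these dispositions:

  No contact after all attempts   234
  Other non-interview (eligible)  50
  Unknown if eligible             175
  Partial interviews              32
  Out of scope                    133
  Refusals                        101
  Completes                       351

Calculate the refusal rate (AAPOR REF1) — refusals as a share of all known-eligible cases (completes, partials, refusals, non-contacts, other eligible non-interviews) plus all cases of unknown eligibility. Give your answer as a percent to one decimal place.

10.7%

Top = 101
Denom = 351 + 32 + 101 + 234 + 50 + 175 = 943
REF1 = 101 / 943 = 0.1071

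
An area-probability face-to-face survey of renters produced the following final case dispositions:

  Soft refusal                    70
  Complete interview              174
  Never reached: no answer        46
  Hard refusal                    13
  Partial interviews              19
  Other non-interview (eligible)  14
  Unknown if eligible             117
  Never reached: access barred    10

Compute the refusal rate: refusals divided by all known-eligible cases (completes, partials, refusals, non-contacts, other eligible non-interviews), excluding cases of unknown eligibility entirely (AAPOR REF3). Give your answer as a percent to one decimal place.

Refused = 13 + 70 = 83
No contact after all attempts = 46 + 10 = 56
Numerator = 83
Denominator = 174 + 19 + 83 + 56 + 14 = 346
REF3 = 83 / 346 = 0.2399

24.0%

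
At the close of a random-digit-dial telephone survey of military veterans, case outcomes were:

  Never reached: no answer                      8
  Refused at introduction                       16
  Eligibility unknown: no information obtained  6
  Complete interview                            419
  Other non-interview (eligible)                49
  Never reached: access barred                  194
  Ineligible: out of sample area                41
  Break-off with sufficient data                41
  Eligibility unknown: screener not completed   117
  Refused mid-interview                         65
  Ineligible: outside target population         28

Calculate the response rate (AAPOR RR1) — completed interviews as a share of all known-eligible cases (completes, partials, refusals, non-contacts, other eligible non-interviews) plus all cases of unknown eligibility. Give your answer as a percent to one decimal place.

Refused = 16 + 65 = 81
Never reached = 8 + 194 = 202
Unknown if eligible = 117 + 6 = 123
Not eligible = 28 + 41 = 69
Num → 419
Denom → 419 + 41 + 81 + 202 + 49 + 123 = 915
RR1 = 419 / 915 = 0.4579

45.8%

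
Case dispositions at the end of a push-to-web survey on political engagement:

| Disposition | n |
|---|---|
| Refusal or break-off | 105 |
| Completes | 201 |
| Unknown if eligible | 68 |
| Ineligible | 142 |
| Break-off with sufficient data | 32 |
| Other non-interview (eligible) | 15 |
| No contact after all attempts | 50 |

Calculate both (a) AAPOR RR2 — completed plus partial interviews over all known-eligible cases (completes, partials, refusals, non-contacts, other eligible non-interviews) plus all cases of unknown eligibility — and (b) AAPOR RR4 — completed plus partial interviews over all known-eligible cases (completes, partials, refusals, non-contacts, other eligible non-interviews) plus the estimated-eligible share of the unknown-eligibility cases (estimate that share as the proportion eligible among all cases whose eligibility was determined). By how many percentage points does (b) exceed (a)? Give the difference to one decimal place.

1.9

Top: 201 + 32 = 233
Base: 201 + 32 + 105 + 50 + 15 + 68 = 471
RR2 = 233 / 471 = 0.4947
Known eligible: 201 + 32 + 105 + 50 + 15 = 403
e = 403 / (403 + 142) = 403 / 545 = 0.7394
Eligible share of unknowns: 0.7394 × 68 = 50.28
Base: 403 + 50.28 = 453.28
RR4 = 233 / 453.28 = 0.5140
Difference = 51.40 − 49.47 = 1.93 percentage points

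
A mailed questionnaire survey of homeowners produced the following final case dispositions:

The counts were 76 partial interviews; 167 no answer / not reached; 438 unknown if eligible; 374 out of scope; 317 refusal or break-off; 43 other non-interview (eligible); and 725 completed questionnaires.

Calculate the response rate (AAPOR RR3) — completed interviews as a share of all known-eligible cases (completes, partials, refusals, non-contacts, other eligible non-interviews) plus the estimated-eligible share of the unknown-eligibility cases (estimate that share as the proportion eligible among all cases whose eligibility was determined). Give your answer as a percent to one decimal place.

43.4%

Top = 725
Eligible (known) = 725 + 76 + 317 + 167 + 43 = 1328
e = 1328 / (1328 + 374) = 1328 / 1702 = 0.7803
Estimated eligible among unknowns = 0.7803 × 438 = 341.77
Base = 1328 + 341.77 = 1669.77
RR3 = 725 / 1669.77 = 0.4342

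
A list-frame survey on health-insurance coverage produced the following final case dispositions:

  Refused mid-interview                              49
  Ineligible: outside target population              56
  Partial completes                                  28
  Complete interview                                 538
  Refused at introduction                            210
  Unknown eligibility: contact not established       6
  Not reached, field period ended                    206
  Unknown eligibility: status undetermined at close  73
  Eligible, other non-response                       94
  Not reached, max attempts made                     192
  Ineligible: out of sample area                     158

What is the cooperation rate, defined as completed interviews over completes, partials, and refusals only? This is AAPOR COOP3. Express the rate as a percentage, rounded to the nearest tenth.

Refusals = 210 + 49 = 259
No answer / not reached = 206 + 192 = 398
Undetermined eligibility = 6 + 73 = 79
Screened out, ineligible = 56 + 158 = 214
Num = 538
Base = 538 + 28 + 259 = 825
COOP3 = 538 / 825 = 0.6521

65.2%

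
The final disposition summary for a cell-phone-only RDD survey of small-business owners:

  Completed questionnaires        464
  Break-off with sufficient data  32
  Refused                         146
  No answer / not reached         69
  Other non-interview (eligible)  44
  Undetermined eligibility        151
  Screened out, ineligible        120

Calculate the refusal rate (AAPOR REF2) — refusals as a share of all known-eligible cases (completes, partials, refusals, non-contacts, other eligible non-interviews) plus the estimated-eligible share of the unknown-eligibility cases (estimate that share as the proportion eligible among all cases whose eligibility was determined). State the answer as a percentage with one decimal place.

Num → 146
Known eligible → 464 + 32 + 146 + 69 + 44 = 755
e = 755 / (755 + 120) = 755 / 875 = 0.8629
e × U → 0.8629 × 151 = 130.30
Denominator → 755 + 130.30 = 885.30
REF2 = 146 / 885.30 = 0.1649

16.5%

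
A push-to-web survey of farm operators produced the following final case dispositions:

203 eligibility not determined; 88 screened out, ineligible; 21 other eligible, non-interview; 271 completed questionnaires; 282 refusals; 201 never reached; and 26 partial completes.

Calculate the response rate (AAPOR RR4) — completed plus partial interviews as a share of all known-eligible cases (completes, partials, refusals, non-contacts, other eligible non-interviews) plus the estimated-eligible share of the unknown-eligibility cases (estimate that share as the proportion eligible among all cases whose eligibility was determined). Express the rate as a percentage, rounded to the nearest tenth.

30.2%

Numerator: 271 + 26 = 297
Known eligible: 271 + 26 + 282 + 201 + 21 = 801
e = 801 / (801 + 88) = 801 / 889 = 0.9010
Eligible share of unknowns: 0.9010 × 203 = 182.90
Denom: 801 + 182.90 = 983.90
RR4 = 297 / 983.90 = 0.3019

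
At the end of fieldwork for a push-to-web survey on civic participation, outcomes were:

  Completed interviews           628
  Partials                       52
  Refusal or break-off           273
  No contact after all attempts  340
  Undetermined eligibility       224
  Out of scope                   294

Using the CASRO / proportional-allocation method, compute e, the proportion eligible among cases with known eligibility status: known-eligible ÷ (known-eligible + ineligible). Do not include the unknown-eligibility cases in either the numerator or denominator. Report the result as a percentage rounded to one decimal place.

81.5%

Determined eligible → 628 + 52 + 273 + 340 = 1293
e = 1293 / (1293 + 294) = 1293 / 1587 = 0.8147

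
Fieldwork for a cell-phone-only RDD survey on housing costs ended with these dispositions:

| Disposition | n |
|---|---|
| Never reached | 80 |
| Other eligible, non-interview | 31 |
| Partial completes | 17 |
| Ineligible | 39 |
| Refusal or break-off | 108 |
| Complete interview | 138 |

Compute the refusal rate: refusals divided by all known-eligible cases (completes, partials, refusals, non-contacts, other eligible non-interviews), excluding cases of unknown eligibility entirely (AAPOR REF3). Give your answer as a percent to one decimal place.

Num = 108
Base = 138 + 17 + 108 + 80 + 31 = 374
REF3 = 108 / 374 = 0.2888

28.9%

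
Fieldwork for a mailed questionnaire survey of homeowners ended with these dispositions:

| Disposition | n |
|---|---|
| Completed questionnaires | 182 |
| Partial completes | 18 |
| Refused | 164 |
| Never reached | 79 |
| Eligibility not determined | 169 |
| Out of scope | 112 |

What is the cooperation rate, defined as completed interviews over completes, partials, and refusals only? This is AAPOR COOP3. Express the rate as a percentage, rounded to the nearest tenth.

Top → 182
Denominator → 182 + 18 + 164 = 364
COOP3 = 182 / 364 = 0.5000

50.0%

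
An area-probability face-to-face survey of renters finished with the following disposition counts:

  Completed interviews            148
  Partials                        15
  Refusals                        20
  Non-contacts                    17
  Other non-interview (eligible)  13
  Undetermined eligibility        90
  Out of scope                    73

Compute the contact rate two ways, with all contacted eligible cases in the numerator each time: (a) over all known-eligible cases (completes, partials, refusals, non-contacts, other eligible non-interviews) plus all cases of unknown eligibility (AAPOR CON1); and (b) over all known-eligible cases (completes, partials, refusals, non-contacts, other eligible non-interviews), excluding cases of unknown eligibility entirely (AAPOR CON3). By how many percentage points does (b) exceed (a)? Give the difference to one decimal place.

Numerator = 148 + 15 + 20 + 13 = 196
Denominator = 148 + 15 + 20 + 17 + 13 + 90 = 303
CON1 = 196 / 303 = 0.6469
Denominator = 148 + 15 + 20 + 17 + 13 = 213
CON3 = 196 / 213 = 0.9202
Difference = 92.02 − 64.69 = 27.33 percentage points

27.3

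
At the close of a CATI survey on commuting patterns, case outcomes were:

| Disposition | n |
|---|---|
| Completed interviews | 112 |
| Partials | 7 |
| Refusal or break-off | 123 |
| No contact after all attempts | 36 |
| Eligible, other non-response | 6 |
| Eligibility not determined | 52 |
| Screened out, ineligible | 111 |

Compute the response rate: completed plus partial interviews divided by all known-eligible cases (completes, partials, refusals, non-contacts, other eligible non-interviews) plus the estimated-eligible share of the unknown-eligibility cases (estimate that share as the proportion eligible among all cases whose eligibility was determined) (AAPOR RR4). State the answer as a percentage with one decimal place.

Num → 112 + 7 = 119
Determined eligible → 112 + 7 + 123 + 36 + 6 = 284
e = 284 / (284 + 111) = 284 / 395 = 0.7190
Eligible share of unknowns → 0.7190 × 52 = 37.39
Denom → 284 + 37.39 = 321.39
RR4 = 119 / 321.39 = 0.3703

37.0%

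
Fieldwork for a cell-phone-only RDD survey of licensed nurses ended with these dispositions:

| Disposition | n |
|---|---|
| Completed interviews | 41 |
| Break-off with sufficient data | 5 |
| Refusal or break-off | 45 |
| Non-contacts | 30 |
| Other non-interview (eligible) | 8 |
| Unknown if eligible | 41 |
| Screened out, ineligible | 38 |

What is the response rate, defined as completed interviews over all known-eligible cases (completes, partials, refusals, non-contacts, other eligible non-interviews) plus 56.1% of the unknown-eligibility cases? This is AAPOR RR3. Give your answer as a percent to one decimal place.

Numerator = 41
Eligible (known) = 41 + 5 + 45 + 30 + 8 = 129
Estimated eligible among unknowns = 0.5610 × 41 = 23.00
Base = 129 + 23.00 = 152.00
RR3 = 41 / 152.00 = 0.2697

27.0%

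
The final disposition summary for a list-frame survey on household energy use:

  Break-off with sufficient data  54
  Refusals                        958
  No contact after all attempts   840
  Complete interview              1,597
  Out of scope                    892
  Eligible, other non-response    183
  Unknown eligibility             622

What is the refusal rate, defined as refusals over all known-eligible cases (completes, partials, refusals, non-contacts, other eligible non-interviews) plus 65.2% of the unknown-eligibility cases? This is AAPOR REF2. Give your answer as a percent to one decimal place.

23.7%

Top: 958
Determined eligible: 1597 + 54 + 958 + 840 + 183 = 3632
e × U: 0.6520 × 622 = 405.54
Base: 3632 + 405.54 = 4037.54
REF2 = 958 / 4037.54 = 0.2373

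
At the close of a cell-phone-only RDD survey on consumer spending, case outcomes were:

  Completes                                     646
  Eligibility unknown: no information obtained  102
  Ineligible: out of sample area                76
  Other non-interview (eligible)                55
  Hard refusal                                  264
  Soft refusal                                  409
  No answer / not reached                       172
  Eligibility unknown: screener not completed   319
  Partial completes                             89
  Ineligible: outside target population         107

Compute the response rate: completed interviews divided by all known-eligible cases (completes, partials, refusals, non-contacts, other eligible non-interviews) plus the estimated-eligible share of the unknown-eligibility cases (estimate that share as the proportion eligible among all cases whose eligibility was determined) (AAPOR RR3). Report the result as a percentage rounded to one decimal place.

32.1%

Refused = 264 + 409 = 673
Undetermined eligibility = 319 + 102 = 421
Ineligible = 107 + 76 = 183
Numerator = 646
Known eligible = 646 + 89 + 673 + 172 + 55 = 1635
e = 1635 / (1635 + 183) = 1635 / 1818 = 0.8993
e × U = 0.8993 × 421 = 378.61
Base = 1635 + 378.61 = 2013.61
RR3 = 646 / 2013.61 = 0.3208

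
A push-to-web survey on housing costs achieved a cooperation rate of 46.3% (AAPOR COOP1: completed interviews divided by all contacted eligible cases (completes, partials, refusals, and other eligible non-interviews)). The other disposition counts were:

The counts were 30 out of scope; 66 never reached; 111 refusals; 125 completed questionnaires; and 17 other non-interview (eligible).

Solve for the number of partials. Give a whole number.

COOP1 = 125 / D = 0.463
D = 125 / 0.463 = 270.0
Other denominator terms total 253
partials = 270.0 − 253 ≈ 17

17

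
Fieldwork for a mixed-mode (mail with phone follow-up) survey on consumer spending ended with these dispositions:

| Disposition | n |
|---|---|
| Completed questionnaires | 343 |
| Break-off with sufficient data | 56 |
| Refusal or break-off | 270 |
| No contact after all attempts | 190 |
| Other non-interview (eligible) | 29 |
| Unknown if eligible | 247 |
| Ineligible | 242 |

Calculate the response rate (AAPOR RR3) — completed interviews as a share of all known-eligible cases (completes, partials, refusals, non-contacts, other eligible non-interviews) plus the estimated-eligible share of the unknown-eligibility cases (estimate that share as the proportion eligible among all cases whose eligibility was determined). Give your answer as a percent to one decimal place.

Top = 343
Eligible (known) = 343 + 56 + 270 + 190 + 29 = 888
e = 888 / (888 + 242) = 888 / 1130 = 0.7858
Estimated eligible among unknowns = 0.7858 × 247 = 194.09
Denom = 888 + 194.09 = 1082.09
RR3 = 343 / 1082.09 = 0.3170

31.7%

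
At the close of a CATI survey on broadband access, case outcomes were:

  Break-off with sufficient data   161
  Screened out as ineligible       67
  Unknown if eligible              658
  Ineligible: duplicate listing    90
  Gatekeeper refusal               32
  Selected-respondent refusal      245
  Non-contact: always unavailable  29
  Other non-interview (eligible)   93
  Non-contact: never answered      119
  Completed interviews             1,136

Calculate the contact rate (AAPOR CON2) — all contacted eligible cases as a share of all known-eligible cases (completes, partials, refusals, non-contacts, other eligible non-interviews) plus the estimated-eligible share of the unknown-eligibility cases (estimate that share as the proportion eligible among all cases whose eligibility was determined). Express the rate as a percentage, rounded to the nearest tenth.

68.9%

Refused = 32 + 245 = 277
Never reached = 119 + 29 = 148
Not eligible = 67 + 90 = 157
Num → 1136 + 161 + 277 + 93 = 1667
Determined eligible → 1136 + 161 + 277 + 148 + 93 = 1815
e = 1815 / (1815 + 157) = 1815 / 1972 = 0.9204
e × U → 0.9204 × 658 = 605.62
Base → 1815 + 605.62 = 2420.62
CON2 = 1667 / 2420.62 = 0.6887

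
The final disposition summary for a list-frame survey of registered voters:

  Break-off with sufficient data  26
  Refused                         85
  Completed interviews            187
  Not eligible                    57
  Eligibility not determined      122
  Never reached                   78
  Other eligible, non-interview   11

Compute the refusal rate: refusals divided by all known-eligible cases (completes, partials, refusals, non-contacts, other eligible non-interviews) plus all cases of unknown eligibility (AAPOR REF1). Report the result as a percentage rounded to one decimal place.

Top → 85
Denominator → 187 + 26 + 85 + 78 + 11 + 122 = 509
REF1 = 85 / 509 = 0.1670

16.7%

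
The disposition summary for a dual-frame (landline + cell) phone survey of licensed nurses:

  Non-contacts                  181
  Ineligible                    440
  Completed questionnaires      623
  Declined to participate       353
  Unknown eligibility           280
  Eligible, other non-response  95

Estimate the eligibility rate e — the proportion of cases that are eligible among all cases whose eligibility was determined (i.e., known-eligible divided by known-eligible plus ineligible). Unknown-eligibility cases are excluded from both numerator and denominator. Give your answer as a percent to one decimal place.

Eligible (known): 623 + 353 + 181 + 95 = 1252
e = 1252 / (1252 + 440) = 1252 / 1692 = 0.7400

74.0%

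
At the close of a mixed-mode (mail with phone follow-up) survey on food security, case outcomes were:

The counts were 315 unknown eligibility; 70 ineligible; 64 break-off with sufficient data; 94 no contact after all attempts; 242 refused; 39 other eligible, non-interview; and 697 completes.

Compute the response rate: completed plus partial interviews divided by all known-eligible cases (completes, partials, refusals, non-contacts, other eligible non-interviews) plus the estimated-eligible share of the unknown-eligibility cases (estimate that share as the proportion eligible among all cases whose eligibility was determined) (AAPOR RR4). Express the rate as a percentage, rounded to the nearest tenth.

53.1%

Numerator → 697 + 64 = 761
Determined eligible → 697 + 64 + 242 + 94 + 39 = 1136
e = 1136 / (1136 + 70) = 1136 / 1206 = 0.9420
Eligible share of unknowns → 0.9420 × 315 = 296.73
Denominator → 1136 + 296.73 = 1432.73
RR4 = 761 / 1432.73 = 0.5312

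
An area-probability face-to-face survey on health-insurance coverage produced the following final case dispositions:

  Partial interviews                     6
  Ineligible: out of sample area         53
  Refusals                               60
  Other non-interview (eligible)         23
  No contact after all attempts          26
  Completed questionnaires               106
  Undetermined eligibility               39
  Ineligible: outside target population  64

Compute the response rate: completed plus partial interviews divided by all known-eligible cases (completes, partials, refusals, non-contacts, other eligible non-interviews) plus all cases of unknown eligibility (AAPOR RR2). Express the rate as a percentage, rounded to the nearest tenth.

43.1%

Ineligible = 64 + 53 = 117
Numerator = 106 + 6 = 112
Denom = 106 + 6 + 60 + 26 + 23 + 39 = 260
RR2 = 112 / 260 = 0.4308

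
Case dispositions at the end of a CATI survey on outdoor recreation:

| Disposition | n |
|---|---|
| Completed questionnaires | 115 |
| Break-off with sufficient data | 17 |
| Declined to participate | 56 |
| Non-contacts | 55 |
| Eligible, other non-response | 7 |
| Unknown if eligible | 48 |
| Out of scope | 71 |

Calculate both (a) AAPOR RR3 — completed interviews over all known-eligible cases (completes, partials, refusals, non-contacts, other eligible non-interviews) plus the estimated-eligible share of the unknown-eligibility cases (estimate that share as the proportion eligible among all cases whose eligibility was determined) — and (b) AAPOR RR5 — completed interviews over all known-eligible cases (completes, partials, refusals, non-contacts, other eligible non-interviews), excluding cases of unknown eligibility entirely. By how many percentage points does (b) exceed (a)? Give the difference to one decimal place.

6.0

Numerator: 115
Known eligible: 115 + 17 + 56 + 55 + 7 = 250
e = 250 / (250 + 71) = 250 / 321 = 0.7788
e × U: 0.7788 × 48 = 37.38
Denominator: 250 + 37.38 = 287.38
RR3 = 115 / 287.38 = 0.4002
Denominator: 115 + 17 + 56 + 55 + 7 = 250
RR5 = 115 / 250 = 0.4600
Difference = 46.00 − 40.02 = 5.98 percentage points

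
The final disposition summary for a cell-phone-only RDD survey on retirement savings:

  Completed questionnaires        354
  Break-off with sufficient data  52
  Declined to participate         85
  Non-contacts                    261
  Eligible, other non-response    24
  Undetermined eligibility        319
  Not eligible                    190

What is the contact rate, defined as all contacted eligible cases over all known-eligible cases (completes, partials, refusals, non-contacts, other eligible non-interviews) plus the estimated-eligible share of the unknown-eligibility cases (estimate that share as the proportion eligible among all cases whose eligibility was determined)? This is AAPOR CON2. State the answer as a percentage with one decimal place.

49.9%

Numerator → 354 + 52 + 85 + 24 = 515
Known eligible → 354 + 52 + 85 + 261 + 24 = 776
e = 776 / (776 + 190) = 776 / 966 = 0.8033
Estimated eligible among unknowns → 0.8033 × 319 = 256.25
Denominator → 776 + 256.25 = 1032.25
CON2 = 515 / 1032.25 = 0.4989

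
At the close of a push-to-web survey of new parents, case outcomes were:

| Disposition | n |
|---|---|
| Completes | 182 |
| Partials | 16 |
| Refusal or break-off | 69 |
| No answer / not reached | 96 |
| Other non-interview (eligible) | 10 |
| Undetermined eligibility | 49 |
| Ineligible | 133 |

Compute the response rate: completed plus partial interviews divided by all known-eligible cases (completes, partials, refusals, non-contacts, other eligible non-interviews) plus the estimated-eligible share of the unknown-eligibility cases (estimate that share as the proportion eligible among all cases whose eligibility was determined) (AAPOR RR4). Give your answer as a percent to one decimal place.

Num = 182 + 16 = 198
Known eligible = 182 + 16 + 69 + 96 + 10 = 373
e = 373 / (373 + 133) = 373 / 506 = 0.7372
Estimated eligible among unknowns = 0.7372 × 49 = 36.12
Denominator = 373 + 36.12 = 409.12
RR4 = 198 / 409.12 = 0.4840

48.4%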